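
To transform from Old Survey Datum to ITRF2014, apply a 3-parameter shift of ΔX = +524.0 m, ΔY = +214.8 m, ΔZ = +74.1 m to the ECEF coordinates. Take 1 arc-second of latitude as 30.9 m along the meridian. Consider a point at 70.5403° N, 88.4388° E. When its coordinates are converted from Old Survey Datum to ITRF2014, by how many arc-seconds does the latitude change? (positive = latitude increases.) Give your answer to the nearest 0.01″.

sin φ = 0.942876, cos φ = 0.333144, sin λ = 0.999629, cos λ = 0.027245.
North component: ΔN = −sin φ cos λ·ΔX − sin φ sin λ·ΔY + cos φ·ΔZ = −(0.942876)(0.027245)(524.0) − (0.942876)(0.999629)(214.8) + (0.333144)(74.1) = -191.23 m.
1° of latitude spans 3600 × 30.90 = 111240 m, so Δφ = -191.23 / 111240 × 3600 = -6.189″.

Δφ = -6.19″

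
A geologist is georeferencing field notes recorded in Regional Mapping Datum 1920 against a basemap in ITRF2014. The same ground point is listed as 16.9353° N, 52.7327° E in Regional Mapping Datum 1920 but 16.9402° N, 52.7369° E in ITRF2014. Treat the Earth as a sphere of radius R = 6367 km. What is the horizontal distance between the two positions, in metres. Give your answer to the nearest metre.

Δφ = 16.9402° − 16.9353° = +0.0049°; Δλ = 52.7369° − 52.7327° = +0.0042°.
1° along a meridian = πR/180 = 111125 m.
ΔN = Δφ × 111125 = 544.5 m; ΔE = Δλ × 111125 × cos(16.9353°) = +0.0042 × 111125 × 0.956634 = 446.5 m.
Distance = √(ΔE² + ΔN²) = √(446.5² + 544.5²) = 704.2 m.

704 m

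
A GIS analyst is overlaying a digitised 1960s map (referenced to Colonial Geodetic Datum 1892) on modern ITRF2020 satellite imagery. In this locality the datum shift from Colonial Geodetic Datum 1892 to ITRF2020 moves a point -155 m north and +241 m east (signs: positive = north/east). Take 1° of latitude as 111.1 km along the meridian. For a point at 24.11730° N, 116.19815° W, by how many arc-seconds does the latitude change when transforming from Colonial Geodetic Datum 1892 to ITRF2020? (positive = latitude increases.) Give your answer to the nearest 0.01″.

1° of latitude = 111.1 km, so Δφ = -155.0 / 111100 = -0.0013951° = -5.023″.

Δφ = -5.02″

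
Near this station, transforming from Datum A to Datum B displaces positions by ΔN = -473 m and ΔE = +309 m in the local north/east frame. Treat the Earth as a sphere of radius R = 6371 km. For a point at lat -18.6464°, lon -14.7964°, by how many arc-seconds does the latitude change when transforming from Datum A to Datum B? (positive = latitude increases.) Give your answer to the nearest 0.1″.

On a sphere of radius R, 1 rad of latitude = R, so Δφ = ΔN / R = -473.0 / 6371000 = -7.4243e-05 rad = -15.314″.

Δφ = -15.3″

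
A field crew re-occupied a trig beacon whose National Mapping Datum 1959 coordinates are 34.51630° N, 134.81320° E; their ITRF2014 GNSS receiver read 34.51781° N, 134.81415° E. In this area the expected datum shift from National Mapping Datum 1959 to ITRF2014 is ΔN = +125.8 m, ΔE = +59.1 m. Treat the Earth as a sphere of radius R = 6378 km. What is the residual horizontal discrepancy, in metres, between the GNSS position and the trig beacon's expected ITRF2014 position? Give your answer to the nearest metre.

51 m

Observed coordinate differences: Δφ = +0.00151°, Δλ = +0.00095°.
Converting to metres (1° lat = 111317 m, cos φ = 0.823965): observed ΔN = 168.1 m, observed ΔE = 87.1 m.
Subtracting the expected shift leaves a residual of 168.1 − (125.8) = 42.3 m north and 87.1 − (59.1) = 28.0 m east.
Residual distance = √(42.3² + 28.0²) = 50.7 m.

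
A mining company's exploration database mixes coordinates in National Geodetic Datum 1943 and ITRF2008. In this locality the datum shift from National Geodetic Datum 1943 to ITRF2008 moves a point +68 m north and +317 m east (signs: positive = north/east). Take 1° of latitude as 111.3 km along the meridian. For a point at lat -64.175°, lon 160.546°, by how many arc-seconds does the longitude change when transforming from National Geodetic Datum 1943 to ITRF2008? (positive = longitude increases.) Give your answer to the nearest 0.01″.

At latitude -64.175°, cos φ = 0.435624.
1° of longitude at this latitude = 111.3 × cos φ = 48.48 km, so Δλ = 317.0 / 48484.9 = 0.0065381° = 23.537″.

Δλ = 23.54″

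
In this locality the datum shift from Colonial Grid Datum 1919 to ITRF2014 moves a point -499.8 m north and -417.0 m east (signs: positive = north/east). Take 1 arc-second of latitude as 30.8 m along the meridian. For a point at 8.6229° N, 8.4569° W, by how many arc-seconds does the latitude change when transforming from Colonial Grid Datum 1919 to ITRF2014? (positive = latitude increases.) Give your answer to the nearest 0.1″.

1″ of latitude = 30.80 m, so Δφ = -499.8 / 30.80 = -16.227″.

Δφ = -16.2″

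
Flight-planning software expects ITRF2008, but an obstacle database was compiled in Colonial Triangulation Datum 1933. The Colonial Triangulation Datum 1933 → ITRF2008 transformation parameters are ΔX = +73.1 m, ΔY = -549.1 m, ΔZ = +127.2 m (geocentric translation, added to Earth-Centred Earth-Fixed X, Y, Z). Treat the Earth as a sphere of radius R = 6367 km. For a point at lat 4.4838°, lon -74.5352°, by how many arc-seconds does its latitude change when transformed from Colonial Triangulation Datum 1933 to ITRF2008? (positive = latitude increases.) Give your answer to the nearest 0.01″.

sin φ = 0.078177, cos φ = 0.996939, sin λ = -0.963794, cos λ = 0.266646.
North component: ΔN = −sin φ cos λ·ΔX − sin φ sin λ·ΔY + cos φ·ΔZ = −(0.078177)(0.266646)(73.1) − (0.078177)(-0.963794)(-549.1) + (0.996939)(127.2) = 83.91 m.
1° of latitude spans πR/180 = 111125 m, so Δφ = 83.91 / 111125 × 3600 = 2.718″.

Δφ = 2.72″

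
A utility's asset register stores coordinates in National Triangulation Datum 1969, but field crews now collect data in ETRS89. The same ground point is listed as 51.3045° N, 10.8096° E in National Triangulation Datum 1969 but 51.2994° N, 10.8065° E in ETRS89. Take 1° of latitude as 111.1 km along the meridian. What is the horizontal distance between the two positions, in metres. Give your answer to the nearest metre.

606 m

Δφ = 51.2994° − 51.3045° = -0.0051°; Δλ = 10.8065° − 10.8096° = -0.0031°.
ΔN = Δφ × 111100 = -566.6 m; ΔE = Δλ × 111100 × cos(51.3045°) = -0.0031 × 111100 × 0.625181 = -215.3 m.
Distance = √(ΔE² + ΔN²) = √((-215.3)² + (-566.6)²) = 606.1 m.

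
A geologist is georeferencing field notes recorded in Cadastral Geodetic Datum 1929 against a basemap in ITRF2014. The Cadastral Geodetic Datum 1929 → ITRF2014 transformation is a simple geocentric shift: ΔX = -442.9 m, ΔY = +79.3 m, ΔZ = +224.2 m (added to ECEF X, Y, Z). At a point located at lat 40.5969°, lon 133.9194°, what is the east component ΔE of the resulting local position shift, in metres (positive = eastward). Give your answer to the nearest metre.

ΔE = 264 m

At φ = 40.5969°, λ = 133.9194°: sin φ = 0.650733, cos φ = 0.759307, sin λ = 0.720316, cos λ = -0.693646.
ΔE = −sin λ·ΔX + cos λ·ΔY = −(0.720316)·(-442.9) + (-0.693646)·(79.3) = 264.02 m.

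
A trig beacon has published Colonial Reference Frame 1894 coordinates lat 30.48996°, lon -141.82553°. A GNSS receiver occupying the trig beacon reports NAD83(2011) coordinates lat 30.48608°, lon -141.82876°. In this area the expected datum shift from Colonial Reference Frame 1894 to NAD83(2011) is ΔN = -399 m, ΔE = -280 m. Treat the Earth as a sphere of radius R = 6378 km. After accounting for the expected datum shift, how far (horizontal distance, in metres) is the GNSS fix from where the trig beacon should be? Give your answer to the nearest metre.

44 m

Observed coordinate differences: Δφ = -0.00388°, Δλ = -0.00323°.
Converting to metres (1° lat = 111317 m, cos φ = 0.861718): observed ΔN = -431.9 m, observed ΔE = -309.8 m.
Subtracting the expected shift leaves a residual of -431.9 − (-399) = -32.9 m north and -309.8 − (-280) = -29.8 m east.
Residual distance = √((-32.9)² + (-29.8)²) = 44.4 m.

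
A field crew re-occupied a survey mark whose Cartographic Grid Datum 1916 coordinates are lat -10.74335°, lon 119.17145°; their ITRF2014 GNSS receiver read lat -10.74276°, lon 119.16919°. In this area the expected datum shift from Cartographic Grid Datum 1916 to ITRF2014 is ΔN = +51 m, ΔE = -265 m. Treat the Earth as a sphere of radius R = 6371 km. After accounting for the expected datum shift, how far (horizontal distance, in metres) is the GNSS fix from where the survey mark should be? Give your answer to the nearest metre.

Observed coordinate differences: Δφ = +0.00059°, Δλ = -0.00226°.
Converting to metres (1° lat = 111195 m, cos φ = 0.982472): observed ΔN = 65.6 m, observed ΔE = -246.9 m.
Subtracting the expected shift leaves a residual of 65.6 − (51) = 14.6 m north and -246.9 − (-265) = 18.1 m east.
Residual distance = √(14.6² + 18.1²) = 23.3 m.

23 m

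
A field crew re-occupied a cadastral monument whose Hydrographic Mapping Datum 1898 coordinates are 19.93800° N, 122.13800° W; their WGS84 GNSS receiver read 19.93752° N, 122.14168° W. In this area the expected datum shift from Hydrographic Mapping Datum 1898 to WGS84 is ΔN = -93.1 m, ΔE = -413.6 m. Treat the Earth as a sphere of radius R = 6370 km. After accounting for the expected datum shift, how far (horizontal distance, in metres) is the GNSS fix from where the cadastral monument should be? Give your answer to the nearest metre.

49 m

Observed coordinate differences: Δφ = -0.00048°, Δλ = -0.00368°.
Converting to metres (1° lat = 111177 m, cos φ = 0.940062): observed ΔN = -53.4 m, observed ΔE = -384.6 m.
Subtracting the expected shift leaves a residual of -53.4 − (-93.1) = 39.7 m north and -384.6 − (-413.6) = 29.0 m east.
Residual distance = √(39.7² + 29.0²) = 49.2 m.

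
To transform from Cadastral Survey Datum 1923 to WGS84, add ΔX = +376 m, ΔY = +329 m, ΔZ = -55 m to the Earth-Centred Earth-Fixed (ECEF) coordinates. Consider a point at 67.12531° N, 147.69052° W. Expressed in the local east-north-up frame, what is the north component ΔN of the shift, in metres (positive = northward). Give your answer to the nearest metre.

At φ = 67.12531°, λ = -147.69052°: sin φ = 0.921357, cos φ = 0.388717, sin λ = -0.534492, cos λ = -0.845173.
ΔN = −sin φ cos λ·ΔX − sin φ sin λ·ΔY + cos φ·ΔZ = −(0.921357)(-0.845173)(376) − (0.921357)(-0.534492)(329) + (0.388717)(-55) = 433.43 m.

ΔN = 433 m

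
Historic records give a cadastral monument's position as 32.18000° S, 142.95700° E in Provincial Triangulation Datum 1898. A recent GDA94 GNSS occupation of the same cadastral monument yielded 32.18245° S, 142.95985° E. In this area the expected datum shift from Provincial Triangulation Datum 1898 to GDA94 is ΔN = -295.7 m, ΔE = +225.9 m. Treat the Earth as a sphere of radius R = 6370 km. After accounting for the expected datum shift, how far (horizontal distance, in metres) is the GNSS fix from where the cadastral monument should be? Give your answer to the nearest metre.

48 m

Observed coordinate differences: Δφ = -0.00245°, Δλ = +0.00285°.
Converting to metres (1° lat = 111177 m, cos φ = 0.846379): observed ΔN = -272.4 m, observed ΔE = 268.2 m.
Subtracting the expected shift leaves a residual of -272.4 − (-295.7) = 23.3 m north and 268.2 − (225.9) = 42.3 m east.
Residual distance = √(23.3² + 42.3²) = 48.3 m.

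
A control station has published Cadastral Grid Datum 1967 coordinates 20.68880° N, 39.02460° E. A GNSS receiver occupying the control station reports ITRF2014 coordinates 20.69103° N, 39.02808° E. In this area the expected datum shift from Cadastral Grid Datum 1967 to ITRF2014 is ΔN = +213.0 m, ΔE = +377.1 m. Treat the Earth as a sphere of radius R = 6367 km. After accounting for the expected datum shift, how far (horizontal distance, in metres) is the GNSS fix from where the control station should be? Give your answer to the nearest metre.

Observed coordinate differences: Δφ = +0.00223°, Δλ = +0.00348°.
Converting to metres (1° lat = 111125 m, cos φ = 0.935513): observed ΔN = 247.8 m, observed ΔE = 361.8 m.
Subtracting the expected shift leaves a residual of 247.8 − (213.0) = 34.8 m north and 361.8 − (377.1) = -15.3 m east.
Residual distance = √(34.8² + (-15.3)²) = 38.0 m.

38 m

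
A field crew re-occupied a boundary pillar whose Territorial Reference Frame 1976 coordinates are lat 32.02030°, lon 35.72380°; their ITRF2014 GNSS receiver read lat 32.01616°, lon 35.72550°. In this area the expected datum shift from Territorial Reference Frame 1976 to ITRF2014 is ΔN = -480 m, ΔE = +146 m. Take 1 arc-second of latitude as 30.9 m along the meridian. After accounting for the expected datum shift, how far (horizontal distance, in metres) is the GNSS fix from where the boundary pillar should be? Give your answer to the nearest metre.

24 m

Observed coordinate differences: Δφ = -0.00414°, Δλ = +0.00170°.
Converting to metres (1° lat = 111240 m, cos φ = 0.847860): observed ΔN = -460.5 m, observed ΔE = 160.3 m.
Subtracting the expected shift leaves a residual of -460.5 − (-480) = 19.5 m north and 160.3 − (146) = 14.3 m east.
Residual distance = √(19.5² + 14.3²) = 24.2 m.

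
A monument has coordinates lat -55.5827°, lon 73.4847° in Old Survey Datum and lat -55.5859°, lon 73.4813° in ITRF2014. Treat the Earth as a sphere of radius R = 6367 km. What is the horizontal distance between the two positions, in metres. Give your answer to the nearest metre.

Δφ = -55.5859° − -55.5827° = -0.0032°; Δλ = 73.4813° − 73.4847° = -0.0034°.
1° along a meridian = πR/180 = 111125 m.
ΔN = Δφ × 111125 = -355.6 m; ΔE = Δλ × 111125 × cos(-55.5827°) = -0.0034 × 111125 × 0.565216 = -213.6 m.
Distance = √(ΔE² + ΔN²) = √((-213.6)² + (-355.6)²) = 414.8 m.

415 m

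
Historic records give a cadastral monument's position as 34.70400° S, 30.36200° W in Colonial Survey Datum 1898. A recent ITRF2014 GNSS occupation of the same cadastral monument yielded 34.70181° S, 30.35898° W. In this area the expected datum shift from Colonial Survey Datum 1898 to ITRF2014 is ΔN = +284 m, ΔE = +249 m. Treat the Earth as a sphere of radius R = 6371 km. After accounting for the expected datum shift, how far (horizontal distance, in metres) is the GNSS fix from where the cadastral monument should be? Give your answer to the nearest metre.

49 m

Observed coordinate differences: Δφ = +0.00219°, Δλ = +0.00302°.
Converting to metres (1° lat = 111195 m, cos φ = 0.822104): observed ΔN = 243.5 m, observed ΔE = 276.1 m.
Subtracting the expected shift leaves a residual of 243.5 − (284) = -40.5 m north and 276.1 − (249) = 27.1 m east.
Residual distance = √((-40.5)² + 27.1²) = 48.7 m.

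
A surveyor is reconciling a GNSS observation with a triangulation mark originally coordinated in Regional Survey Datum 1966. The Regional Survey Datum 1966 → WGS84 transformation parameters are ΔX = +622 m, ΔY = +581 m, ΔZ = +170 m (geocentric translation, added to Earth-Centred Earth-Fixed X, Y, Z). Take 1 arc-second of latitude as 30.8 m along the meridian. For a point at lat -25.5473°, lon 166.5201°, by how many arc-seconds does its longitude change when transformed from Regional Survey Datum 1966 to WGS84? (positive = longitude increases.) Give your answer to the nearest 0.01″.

Δλ = -25.55″

sin φ = -0.431256, cos φ = 0.902230, sin λ = 0.233104, cos λ = -0.972452.
East component: ΔE = −sin λ·ΔX + cos λ·ΔY = −(0.233104)(622) + (-0.972452)(581) = -709.99 m.
1° of latitude spans 3600 × 30.80 = 110880 m; at latitude φ, 1° of longitude spans that × cos φ = 100039.2 m, so Δλ = -709.99 / 100039.2 × 3600 = -25.549″.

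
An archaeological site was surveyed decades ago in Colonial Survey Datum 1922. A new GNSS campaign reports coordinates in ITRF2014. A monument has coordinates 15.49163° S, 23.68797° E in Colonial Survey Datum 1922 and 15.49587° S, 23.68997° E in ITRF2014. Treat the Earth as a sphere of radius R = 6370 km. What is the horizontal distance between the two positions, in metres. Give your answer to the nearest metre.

Δφ = -15.49587° − -15.49163° = -0.00424°; Δλ = 23.68997° − 23.68797° = +0.00200°.
1° along a meridian = πR/180 = 111177 m.
ΔN = Δφ × 111177 = -471.4 m; ΔE = Δλ × 111177 × cos(-15.49163°) = +0.00200 × 111177 × 0.963669 = 214.3 m.
Distance = √(ΔE² + ΔN²) = √(214.3² + (-471.4)²) = 517.8 m.

518 m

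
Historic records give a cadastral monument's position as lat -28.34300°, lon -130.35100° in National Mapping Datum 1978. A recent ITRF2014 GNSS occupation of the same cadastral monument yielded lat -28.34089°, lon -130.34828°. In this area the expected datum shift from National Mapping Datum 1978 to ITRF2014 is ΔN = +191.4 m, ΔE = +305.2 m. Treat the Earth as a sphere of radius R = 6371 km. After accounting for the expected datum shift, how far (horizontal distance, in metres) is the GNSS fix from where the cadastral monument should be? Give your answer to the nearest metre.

58 m

Observed coordinate differences: Δφ = +0.00211°, Δλ = +0.00272°.
Converting to metres (1° lat = 111195 m, cos φ = 0.880121): observed ΔN = 234.6 m, observed ΔE = 266.2 m.
Subtracting the expected shift leaves a residual of 234.6 − (191.4) = 43.2 m north and 266.2 − (305.2) = -39.0 m east.
Residual distance = √(43.2² + (-39.0)²) = 58.2 m.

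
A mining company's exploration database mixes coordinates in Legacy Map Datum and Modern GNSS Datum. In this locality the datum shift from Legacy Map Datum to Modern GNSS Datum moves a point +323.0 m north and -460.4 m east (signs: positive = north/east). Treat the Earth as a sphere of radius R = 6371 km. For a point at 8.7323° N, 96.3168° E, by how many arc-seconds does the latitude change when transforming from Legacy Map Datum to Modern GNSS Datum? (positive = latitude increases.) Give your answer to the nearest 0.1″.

On a sphere of radius R, 1 rad of latitude = R, so Δφ = ΔN / R = 323.0 / 6371000 = 5.0698e-05 rad = 10.457″.

Δφ = 10.5″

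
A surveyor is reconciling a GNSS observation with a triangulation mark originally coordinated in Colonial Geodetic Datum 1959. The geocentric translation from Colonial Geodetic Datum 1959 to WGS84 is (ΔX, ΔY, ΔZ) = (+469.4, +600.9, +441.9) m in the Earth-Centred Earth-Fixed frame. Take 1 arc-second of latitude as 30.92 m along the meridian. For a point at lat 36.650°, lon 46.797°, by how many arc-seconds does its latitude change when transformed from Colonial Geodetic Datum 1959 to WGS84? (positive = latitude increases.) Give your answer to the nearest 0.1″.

Δφ = -3.2″

sin φ = 0.596925, cos φ = 0.802297, sin λ = 0.728933, cos λ = 0.684585.
North component: ΔN = −sin φ cos λ·ΔX − sin φ sin λ·ΔY + cos φ·ΔZ = −(0.596925)(0.684585)(469.4) − (0.596925)(0.728933)(600.9) + (0.802297)(441.9) = -98.75 m.
1° of latitude spans 3600 × 30.92 = 111312 m, so Δφ = -98.75 / 111312 × 3600 = -3.194″.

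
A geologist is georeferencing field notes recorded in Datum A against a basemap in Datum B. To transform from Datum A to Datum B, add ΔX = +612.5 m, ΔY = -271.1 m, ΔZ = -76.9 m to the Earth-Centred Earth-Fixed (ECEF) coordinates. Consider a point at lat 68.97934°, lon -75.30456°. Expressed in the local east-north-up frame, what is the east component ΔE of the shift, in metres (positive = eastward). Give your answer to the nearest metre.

ΔE = 524 m

At φ = 68.97934°, λ = -75.30456°: sin φ = 0.933451, cos φ = 0.358705, sin λ = -0.967288, cos λ = 0.253681.
ΔE = −sin λ·ΔX + cos λ·ΔY = −(-0.967288)·(612.5) + (0.253681)·(-271.1) = 523.69 m.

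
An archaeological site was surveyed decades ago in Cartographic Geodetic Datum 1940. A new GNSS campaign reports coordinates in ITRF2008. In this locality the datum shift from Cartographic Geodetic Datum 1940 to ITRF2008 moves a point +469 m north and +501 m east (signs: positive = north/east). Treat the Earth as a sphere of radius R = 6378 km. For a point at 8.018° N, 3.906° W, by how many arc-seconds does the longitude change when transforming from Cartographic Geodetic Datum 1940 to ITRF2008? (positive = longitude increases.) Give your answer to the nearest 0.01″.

At latitude 8.018°, cos φ = 0.990224.
One radian of longitude at latitude φ spans R cos φ, so Δλ = ΔE / (R cos φ) = 501.0 / (6378000 × 0.990224) = 7.9327e-05 rad = 16.362″.

Δλ = 16.36″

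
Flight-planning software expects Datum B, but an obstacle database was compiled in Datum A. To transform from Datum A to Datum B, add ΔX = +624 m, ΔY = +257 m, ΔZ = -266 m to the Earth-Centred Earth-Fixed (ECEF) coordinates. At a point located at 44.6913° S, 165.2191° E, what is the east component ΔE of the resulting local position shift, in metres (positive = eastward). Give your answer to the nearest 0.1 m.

ΔE = -407.7 m

At φ = -44.6913°, λ = 165.2191°: sin φ = -0.703287, cos φ = 0.710906, sin λ = 0.255123, cos λ = -0.966908.
ΔE = −sin λ·ΔX + cos λ·ΔY = −(0.255123)·(624) + (-0.966908)·(257) = -407.69 m.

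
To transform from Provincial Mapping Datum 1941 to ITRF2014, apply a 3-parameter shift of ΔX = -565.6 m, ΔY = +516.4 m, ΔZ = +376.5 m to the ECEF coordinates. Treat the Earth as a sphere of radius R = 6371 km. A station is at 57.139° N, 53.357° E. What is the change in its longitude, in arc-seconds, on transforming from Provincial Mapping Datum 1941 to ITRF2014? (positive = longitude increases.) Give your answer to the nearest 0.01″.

Δλ = 45.47″

sin φ = 0.839989, cos φ = 0.542603, sin λ = 0.802370, cos λ = 0.596827.
East component: ΔE = −sin λ·ΔX + cos λ·ΔY = −(0.802370)(-565.6) + (0.596827)(516.4) = 762.02 m.
1° of latitude spans πR/180 = 111195 m; at latitude φ, 1° of longitude spans that × cos φ = 60334.7 m, so Δλ = 762.02 / 60334.7 × 3600 = 45.468″.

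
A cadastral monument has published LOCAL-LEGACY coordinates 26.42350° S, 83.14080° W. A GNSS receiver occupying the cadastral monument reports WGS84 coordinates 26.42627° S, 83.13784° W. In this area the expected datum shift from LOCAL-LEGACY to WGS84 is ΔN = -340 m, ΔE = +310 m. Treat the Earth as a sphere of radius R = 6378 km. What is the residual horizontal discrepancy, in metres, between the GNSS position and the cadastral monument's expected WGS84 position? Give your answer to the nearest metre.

Observed coordinate differences: Δφ = -0.00277°, Δλ = +0.00296°.
Converting to metres (1° lat = 111317 m, cos φ = 0.895529): observed ΔN = -308.3 m, observed ΔE = 295.1 m.
Subtracting the expected shift leaves a residual of -308.3 − (-340) = 31.7 m north and 295.1 − (310) = -14.9 m east.
Residual distance = √(31.7² + (-14.9)²) = 35.0 m.

35 m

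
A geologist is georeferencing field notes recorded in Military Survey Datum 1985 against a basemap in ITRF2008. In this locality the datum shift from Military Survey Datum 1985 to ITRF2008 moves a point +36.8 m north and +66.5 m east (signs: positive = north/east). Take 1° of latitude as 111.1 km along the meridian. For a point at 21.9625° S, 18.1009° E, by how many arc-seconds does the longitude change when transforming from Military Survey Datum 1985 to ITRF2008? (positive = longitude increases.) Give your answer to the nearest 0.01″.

At latitude -21.9625°, cos φ = 0.927429.
1° of longitude at this latitude = 111.1 × cos φ = 103.04 km, so Δλ = 66.5 / 103037.3 = 0.0006454° = 2.323″.

Δλ = 2.32″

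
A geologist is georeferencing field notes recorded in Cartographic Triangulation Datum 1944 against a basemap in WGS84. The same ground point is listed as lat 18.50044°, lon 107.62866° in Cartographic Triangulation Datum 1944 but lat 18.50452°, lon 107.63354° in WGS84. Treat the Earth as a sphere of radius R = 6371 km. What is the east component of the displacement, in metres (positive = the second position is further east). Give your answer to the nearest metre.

Δφ = 18.50452° − 18.50044° = +0.00408°; Δλ = 107.63354° − 107.62866° = +0.00488°.
1° along a meridian = πR/180 = 111195 m.
ΔN = Δφ × 111195 = 453.7 m; ΔE = Δλ × 111195 × cos(18.50044°) = +0.00488 × 111195 × 0.948321 = 514.6 m.

ΔE = 515 m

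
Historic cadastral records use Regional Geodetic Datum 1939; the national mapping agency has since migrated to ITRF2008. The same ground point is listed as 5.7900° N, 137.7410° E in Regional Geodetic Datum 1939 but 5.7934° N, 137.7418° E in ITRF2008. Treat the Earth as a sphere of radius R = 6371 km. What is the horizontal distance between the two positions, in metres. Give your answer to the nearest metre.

Δφ = 5.7934° − 5.7900° = +0.0034°; Δλ = 137.7418° − 137.7410° = +0.0008°.
1° along a meridian = πR/180 = 111195 m.
ΔN = Δφ × 111195 = 378.1 m; ΔE = Δλ × 111195 × cos(5.7900°) = +0.0008 × 111195 × 0.994898 = 88.5 m.
Distance = √(ΔE² + ΔN²) = √(88.5² + 378.1²) = 388.3 m.

388 m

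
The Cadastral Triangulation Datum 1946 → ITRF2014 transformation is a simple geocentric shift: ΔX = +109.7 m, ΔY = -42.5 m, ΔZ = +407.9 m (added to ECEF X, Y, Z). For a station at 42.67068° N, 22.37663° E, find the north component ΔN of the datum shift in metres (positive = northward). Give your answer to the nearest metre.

ΔN = 242 m

At φ = 42.67068°, λ = 22.37663°: sin φ = 0.677784, cos φ = 0.735262, sin λ = 0.380693, cos λ = 0.924701.
ΔN = −sin φ cos λ·ΔX − sin φ sin λ·ΔY + cos φ·ΔZ = −(0.677784)(0.924701)(109.7) − (0.677784)(0.380693)(-42.5) + (0.735262)(407.9) = 242.13 m.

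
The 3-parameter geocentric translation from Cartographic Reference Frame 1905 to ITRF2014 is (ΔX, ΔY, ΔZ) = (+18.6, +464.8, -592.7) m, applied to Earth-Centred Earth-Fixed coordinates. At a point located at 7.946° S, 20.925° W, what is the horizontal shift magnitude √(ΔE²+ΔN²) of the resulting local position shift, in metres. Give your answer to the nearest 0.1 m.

750.6 m

At φ = -7.946°, λ = -20.925°: sin φ = -0.138240, cos φ = 0.990399, sin λ = -0.357146, cos λ = 0.934049.
ΔE = −sin λ·ΔX + cos λ·ΔY = −(-0.357146)·(18.6) + (0.934049)·(464.8) = 440.79 m.
ΔN = −sin φ cos λ·ΔX − sin φ sin λ·ΔY + cos φ·ΔZ = −(-0.138240)(0.934049)(18.6) − (-0.138240)(-0.357146)(464.8) + (0.990399)(-592.7) = -607.56 m.
Horizontal magnitude = √(ΔE² + ΔN²) = √(440.79² + (-607.56)²) = 750.61 m.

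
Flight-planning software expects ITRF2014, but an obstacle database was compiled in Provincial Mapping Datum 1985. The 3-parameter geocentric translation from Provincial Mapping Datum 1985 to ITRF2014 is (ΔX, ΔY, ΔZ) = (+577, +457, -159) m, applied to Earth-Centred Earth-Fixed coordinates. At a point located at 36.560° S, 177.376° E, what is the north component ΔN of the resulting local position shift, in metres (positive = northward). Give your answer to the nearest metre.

ΔN = -459 m

The local north axis is (−sin φ cos λ, −sin φ sin λ, cos φ), giving ΔN = -343.338 + 12.463 − 127.714 = -458.59 m.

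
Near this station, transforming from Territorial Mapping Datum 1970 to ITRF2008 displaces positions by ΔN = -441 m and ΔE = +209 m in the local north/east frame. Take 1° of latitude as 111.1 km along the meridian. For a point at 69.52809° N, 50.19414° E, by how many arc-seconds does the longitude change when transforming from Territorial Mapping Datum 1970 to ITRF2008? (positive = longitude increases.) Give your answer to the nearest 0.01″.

Δλ = 19.36″

At latitude 69.52809°, cos φ = 0.349748.
1° of longitude at this latitude = 111.1 × cos φ = 38.86 km, so Δλ = 209.0 / 38857.0 = 0.0053787° = 19.363″.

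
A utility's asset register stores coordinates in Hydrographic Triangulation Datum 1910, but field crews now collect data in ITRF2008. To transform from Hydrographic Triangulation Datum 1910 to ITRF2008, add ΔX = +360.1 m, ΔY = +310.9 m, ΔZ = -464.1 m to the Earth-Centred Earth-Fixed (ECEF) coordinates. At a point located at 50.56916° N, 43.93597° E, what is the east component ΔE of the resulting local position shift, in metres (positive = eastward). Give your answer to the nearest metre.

ΔE = -26 m

The local east axis at (φ, λ) is (−sin λ, cos λ, 0), so ΔE = −sin(43.93597°)·360.1 + cos(43.93597°)·310.9 = -25.97 m.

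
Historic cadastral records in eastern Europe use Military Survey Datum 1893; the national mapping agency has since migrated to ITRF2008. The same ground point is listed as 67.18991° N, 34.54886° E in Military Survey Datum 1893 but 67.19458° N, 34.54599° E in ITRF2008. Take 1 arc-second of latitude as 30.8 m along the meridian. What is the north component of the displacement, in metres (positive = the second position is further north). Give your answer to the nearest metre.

Δφ = 67.19458° − 67.18991° = +0.00467°; Δλ = 34.54599° − 34.54886° = -0.00287°.
1° of latitude = 3600 × 30.80 = 110880 m.
ΔN = Δφ × 110880 = 517.8 m; ΔE = Δλ × 110880 × cos(67.18991°) = -0.00287 × 110880 × 0.387678 = -123.4 m.

ΔN = 518 m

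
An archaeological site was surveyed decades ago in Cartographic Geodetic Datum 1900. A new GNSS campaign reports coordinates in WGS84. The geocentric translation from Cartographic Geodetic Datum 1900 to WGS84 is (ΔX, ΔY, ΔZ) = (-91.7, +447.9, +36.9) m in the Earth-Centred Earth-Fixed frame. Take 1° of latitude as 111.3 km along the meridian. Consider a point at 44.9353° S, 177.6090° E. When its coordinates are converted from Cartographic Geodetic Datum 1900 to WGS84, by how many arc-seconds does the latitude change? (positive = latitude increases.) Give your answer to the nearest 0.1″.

Δφ = 3.4″

sin φ = -0.706308, cos φ = 0.707905, sin λ = 0.041719, cos λ = -0.999129.
North component: ΔN = −sin φ cos λ·ΔX − sin φ sin λ·ΔY + cos φ·ΔZ = −(-0.706308)(-0.999129)(-91.7) − (-0.706308)(0.041719)(447.9) + (0.707905)(36.9) = 104.03 m.
1° of latitude spans 111300 m, so Δφ = 104.03 / 111300 × 3600 = 3.365″.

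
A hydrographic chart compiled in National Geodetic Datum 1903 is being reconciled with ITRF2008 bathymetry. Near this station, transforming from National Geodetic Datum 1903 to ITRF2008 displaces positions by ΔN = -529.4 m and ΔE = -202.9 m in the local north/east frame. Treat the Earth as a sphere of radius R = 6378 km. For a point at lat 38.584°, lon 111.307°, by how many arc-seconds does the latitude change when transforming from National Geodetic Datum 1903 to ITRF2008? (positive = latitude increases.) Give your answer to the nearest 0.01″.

Δφ = -17.12″

On a sphere of radius R, 1 rad of latitude = R, so Δφ = ΔN / R = -529.4 / 6378000 = -8.3004e-05 rad = -17.121″.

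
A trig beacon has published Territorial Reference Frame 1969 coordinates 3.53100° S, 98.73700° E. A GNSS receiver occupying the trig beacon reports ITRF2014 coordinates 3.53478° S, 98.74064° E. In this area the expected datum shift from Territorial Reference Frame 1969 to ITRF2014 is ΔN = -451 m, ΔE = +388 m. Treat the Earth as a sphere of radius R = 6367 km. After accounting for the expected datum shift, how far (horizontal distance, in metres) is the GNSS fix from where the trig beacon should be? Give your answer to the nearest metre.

35 m

Observed coordinate differences: Δφ = -0.00378°, Δλ = +0.00364°.
Converting to metres (1° lat = 111125 m, cos φ = 0.998102): observed ΔN = -420.1 m, observed ΔE = 403.7 m.
Subtracting the expected shift leaves a residual of -420.1 − (-451) = 30.9 m north and 403.7 − (388) = 15.7 m east.
Residual distance = √(30.9² + 15.7²) = 34.7 m.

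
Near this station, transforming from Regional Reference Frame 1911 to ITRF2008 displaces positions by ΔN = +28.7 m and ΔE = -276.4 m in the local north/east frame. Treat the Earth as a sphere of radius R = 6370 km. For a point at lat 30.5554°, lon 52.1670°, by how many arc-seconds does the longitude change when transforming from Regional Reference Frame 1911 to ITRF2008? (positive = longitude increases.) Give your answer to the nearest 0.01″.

At latitude 30.5554°, cos φ = 0.861138.
One radian of longitude at latitude φ spans R cos φ, so Δλ = ΔE / (R cos φ) = -276.4 / (6370000 × 0.861138) = -5.0388e-05 rad = -10.393″.

Δλ = -10.39″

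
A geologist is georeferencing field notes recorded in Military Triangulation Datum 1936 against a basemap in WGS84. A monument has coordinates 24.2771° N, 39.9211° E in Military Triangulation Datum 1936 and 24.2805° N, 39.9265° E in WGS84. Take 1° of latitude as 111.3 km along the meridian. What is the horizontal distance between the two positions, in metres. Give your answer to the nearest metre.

666 m

Δφ = 24.2805° − 24.2771° = +0.0034°; Δλ = 39.9265° − 39.9211° = +0.0054°.
ΔN = Δφ × 111300 = 378.4 m; ΔE = Δλ × 111300 × cos(24.2771°) = +0.0054 × 111300 × 0.911568 = 547.9 m.
Distance = √(ΔE² + ΔN²) = √(547.9² + 378.4²) = 665.9 m.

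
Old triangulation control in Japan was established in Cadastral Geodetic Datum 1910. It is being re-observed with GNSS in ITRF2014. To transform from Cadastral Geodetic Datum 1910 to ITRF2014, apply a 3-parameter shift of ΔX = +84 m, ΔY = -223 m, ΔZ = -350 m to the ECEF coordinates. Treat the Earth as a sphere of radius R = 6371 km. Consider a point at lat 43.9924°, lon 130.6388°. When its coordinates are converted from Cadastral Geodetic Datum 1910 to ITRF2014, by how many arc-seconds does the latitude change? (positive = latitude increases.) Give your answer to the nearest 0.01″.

Δφ = -3.12″

sin φ = 0.694563, cos φ = 0.719432, sin λ = 0.758830, cos λ = -0.651288.
North component: ΔN = −sin φ cos λ·ΔX − sin φ sin λ·ΔY + cos φ·ΔZ = −(0.694563)(-0.651288)(84) − (0.694563)(0.758830)(-223) + (0.719432)(-350) = -96.27 m.
1° of latitude spans πR/180 = 111195 m, so Δφ = -96.27 / 111195 × 3600 = -3.117″.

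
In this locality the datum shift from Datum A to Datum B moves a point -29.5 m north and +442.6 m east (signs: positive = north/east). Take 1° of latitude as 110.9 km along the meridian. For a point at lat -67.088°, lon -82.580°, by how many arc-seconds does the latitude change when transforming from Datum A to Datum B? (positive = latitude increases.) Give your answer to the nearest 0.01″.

Δφ = -0.96″

1° of latitude = 110.9 km, so Δφ = -29.5 / 110900 = -0.0002660° = -0.958″.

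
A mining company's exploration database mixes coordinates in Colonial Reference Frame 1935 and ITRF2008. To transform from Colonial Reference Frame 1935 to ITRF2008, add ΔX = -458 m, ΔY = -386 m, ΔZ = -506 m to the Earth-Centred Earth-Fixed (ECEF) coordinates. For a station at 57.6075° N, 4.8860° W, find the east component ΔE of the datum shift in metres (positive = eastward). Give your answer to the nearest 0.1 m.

ΔE = -423.6 m

The local east axis at (φ, λ) is (−sin λ, cos λ, 0), so ΔE = −sin(-4.8860°)·(-458) + cos(-4.8860°)·(-386) = -423.61 m.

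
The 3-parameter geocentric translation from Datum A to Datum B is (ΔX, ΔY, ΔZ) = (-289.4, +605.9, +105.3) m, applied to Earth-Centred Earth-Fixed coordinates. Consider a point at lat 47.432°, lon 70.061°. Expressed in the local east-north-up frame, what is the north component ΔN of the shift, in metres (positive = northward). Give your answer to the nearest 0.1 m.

ΔN = -275.6 m

At φ = 47.432°, λ = 70.061°: sin φ = 0.736475, cos φ = 0.676465, sin λ = 0.940056, cos λ = 0.341020.
ΔN = −sin φ cos λ·ΔX − sin φ sin λ·ΔY + cos φ·ΔZ = −(0.736475)(0.341020)(-289.4) − (0.736475)(0.940056)(605.9) + (0.676465)(105.3) = -275.57 m.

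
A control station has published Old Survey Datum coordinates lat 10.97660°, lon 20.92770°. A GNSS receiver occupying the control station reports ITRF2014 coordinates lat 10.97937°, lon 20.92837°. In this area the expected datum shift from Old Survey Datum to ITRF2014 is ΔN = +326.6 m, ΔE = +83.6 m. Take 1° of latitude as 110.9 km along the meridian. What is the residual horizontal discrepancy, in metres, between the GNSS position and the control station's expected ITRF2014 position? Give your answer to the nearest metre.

Observed coordinate differences: Δφ = +0.00277°, Δλ = +0.00067°.
Converting to metres (1° lat = 110900 m, cos φ = 0.981705): observed ΔN = 307.2 m, observed ΔE = 72.9 m.
Subtracting the expected shift leaves a residual of 307.2 − (326.6) = -19.4 m north and 72.9 − (83.6) = -10.7 m east.
Residual distance = √((-19.4)² + (-10.7)²) = 22.1 m.

22 m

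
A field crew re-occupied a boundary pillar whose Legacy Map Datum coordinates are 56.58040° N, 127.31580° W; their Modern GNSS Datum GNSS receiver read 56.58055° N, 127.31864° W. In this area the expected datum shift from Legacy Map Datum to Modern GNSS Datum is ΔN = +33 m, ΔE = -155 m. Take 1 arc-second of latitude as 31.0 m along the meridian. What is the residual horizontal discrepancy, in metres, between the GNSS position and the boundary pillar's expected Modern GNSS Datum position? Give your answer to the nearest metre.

25 m

Observed coordinate differences: Δφ = +0.00015°, Δλ = -0.00284°.
Converting to metres (1° lat = 111600 m, cos φ = 0.550766): observed ΔN = 16.7 m, observed ΔE = -174.6 m.
Subtracting the expected shift leaves a residual of 16.7 − (33) = -16.3 m north and -174.6 − (-155) = -19.6 m east.
Residual distance = √((-16.3)² + (-19.6)²) = 25.4 m.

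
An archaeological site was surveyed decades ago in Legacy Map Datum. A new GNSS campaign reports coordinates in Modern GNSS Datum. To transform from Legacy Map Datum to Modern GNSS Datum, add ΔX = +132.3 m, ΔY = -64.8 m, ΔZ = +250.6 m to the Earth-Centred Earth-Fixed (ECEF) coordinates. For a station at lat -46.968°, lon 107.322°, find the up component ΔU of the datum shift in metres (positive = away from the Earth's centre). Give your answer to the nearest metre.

ΔU = -252 m

At φ = -46.968°, λ = 107.322°: sin φ = -0.730973, cos φ = 0.682407, sin λ = 0.954647, cos λ = -0.297741.
ΔU = cos φ cos λ·ΔX + cos φ sin λ·ΔY + sin φ·ΔZ = (0.682407)(-0.297741)(132.3) + (0.682407)(0.954647)(-64.8) + (-0.730973)(250.6) = -252.28 m.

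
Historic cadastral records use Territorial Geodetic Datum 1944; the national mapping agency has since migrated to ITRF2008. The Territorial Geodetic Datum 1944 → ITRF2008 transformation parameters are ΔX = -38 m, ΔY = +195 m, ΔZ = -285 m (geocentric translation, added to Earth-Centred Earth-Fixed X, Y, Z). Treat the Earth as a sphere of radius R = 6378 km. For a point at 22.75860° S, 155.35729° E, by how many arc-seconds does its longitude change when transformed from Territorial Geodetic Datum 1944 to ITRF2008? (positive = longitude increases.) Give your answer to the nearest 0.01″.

sin φ = -0.386849, cos φ = 0.922143, sin λ = 0.416958, cos λ = -0.908926.
East component: ΔE = −sin λ·ΔX + cos λ·ΔY = −(0.416958)(-38) + (-0.908926)(195) = -161.40 m.
1° of latitude spans πR/180 = 111317 m; at latitude φ, 1° of longitude spans that × cos φ = 102650.3 m, so Δλ = -161.40 / 102650.3 × 3600 = -5.660″.

Δλ = -5.66″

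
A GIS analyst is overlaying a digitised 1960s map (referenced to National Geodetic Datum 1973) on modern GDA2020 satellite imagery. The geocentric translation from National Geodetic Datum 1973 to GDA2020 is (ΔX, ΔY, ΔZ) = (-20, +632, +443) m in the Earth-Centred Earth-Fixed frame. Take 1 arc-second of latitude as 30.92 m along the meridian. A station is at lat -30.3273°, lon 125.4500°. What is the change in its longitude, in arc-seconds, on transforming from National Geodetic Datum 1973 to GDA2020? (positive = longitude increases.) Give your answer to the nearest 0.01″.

Δλ = -13.12″

sin φ = -0.504939, cos φ = 0.863155, sin λ = 0.814622, cos λ = -0.579992.
East component: ΔE = −sin λ·ΔX + cos λ·ΔY = −(0.814622)(-20) + (-0.579992)(632) = -350.26 m.
1° of latitude spans 3600 × 30.92 = 111312 m; at latitude φ, 1° of longitude spans that × cos φ = 96079.5 m, so Δλ = -350.26 / 96079.5 × 3600 = -13.124″.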